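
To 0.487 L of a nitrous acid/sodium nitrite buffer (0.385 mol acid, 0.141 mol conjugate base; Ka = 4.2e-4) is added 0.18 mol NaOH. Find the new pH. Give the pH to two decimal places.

pH = 3.57

OH- converts HNO2 to NO2-: HNO2 → 0.205 mol, NO2- → 0.321 mol.
pKa = −log(4.2 × 10^-4) = 3.377
Henderson–Hasselbalch with mole ratio 0.321/0.205: pH = 3.377 + (+0.195)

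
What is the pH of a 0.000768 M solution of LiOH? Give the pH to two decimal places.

pH = 10.89

LiOH is a strong base; [OH-] = 0.000768 M.
pOH = -log(0.000768) = 3.11
pH = 14.00 - 3.11 = 10.89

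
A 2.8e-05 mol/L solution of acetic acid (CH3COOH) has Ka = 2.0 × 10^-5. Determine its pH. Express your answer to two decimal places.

pH = 4.80

CH3COOH ⇌ CH3COO- + H+
From the ICE table, Ka = x²/(2.8e-05 − x) = 2.0 × 10^-5.
x is not negligible relative to C₀; solve x² + 2e-05·x − 5.6e-10 = 0.
x = [−2e-05 + √(2e-05² + 2.24e-09)]/2 = 1.57 × 10^-5 M
pH = −log(1.57 × 10^-5) = 4.80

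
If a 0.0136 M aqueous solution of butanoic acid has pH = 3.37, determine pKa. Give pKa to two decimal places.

pKa = 4.86

[H+] = 10^(-3.37) = 4.27 × 10^-4 M
At equilibrium [HA] = 0.0136 − 4.27 × 10^-4 = 1.32 × 10^-2 M
Ka = [H+][A-]/[HA] = (4.27 × 10^-4)² / 1.32 × 10^-2 = 1.38 × 10^-5
pKa = -log(1.38 × 10^-5) = 4.86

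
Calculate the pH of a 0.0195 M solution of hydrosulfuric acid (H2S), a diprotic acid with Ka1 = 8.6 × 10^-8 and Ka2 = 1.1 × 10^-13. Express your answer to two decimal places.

pH = 4.39

Since Ka1 ≫ Ka2, the first ionization dominates [H+].
Ka1 = x²/(0.0195 − x) = 8.6 × 10^-8
x ≈ √(8.6 × 10^-8 × 0.0195) = 4.10 × 10^-5 M
pH = −log(4.10 × 10^-5) = 4.39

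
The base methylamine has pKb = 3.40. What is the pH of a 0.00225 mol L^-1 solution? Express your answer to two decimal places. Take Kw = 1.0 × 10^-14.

pH = 10.89

CH3NH2 + H2O ⇌ CH3NH3+ + OH-
Kb = 10^(−3.40) = 3.98 × 10^-4
Kb = [OH-]²/(0.00225 − [OH-]) = 3.98 × 10^-4
Here C₀/Kb ≈ 5.65, so the small-[OH-] approximation fails. Use the quadratic:
[OH-] = (−Kb + √(Kb² + 4·Kb·C₀))/2 = 7.68 × 10^-4 M
pOH = −log(7.68 × 10^-4) = 3.11; pH = 14.00 − 3.11 = 10.89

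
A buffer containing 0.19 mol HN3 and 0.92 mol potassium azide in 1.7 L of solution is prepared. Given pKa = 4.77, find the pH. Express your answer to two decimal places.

Henderson–Hasselbalch: pH = pKa + log([N3-]/[HN3]) = 4.77 + log(0.92/0.19)
pH = 4.77 + (+0.685) = 5.46

pH = 5.46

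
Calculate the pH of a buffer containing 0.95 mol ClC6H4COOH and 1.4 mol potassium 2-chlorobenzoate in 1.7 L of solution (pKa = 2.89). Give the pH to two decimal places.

pH = 3.06

Henderson–Hasselbalch: pH = pKa + log([ClC6H4COO-]/[ClC6H4COOH]) = 2.89 + log(1.4/0.95)
pH = 2.89 + (+0.168) = 3.06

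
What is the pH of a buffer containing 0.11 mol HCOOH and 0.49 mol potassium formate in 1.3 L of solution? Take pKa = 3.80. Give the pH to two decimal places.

pH = 4.45

Henderson–Hasselbalch: pH = pKa + log([HCOO-]/[HCOOH]) = 3.80 + log(0.49/0.11)
pH = 3.80 + (+0.649) = 4.45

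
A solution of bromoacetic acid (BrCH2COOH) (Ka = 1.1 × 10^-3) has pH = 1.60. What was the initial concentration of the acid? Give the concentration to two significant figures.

[H+] = 10^(-1.60) = 2.51 × 10^-2 M = x
Ka = x²/(C₀ − x) ⇒ C₀ = x + x²/Ka
C₀ = 2.51 × 10^-2 + (2.51 × 10^-2)²/(1.1 × 10^-3) = 5.98 × 10^-1 M

C₀ = 6.0 × 10^-1 M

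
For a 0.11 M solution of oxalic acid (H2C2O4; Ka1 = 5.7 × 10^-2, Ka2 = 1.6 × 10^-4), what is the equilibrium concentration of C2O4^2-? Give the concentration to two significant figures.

1.6 × 10^-4 M

First ionization gives [H+] ≈ [HC2O4-] = 5.57 × 10^-2 M.
Second step: Ka2 = [H+][C2O4^2-]/[HC2O4-] ≈ [C2O4^2-] (since [H+] ≈ [HC2O4-]).
So [C2O4^2-] ≈ Ka2.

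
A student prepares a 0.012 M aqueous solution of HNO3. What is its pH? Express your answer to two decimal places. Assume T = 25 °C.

pH = 1.92

HNO3 is a strong acid and dissociates completely, so [H+] = 0.012 M.
pH = -log(0.012) = 1.92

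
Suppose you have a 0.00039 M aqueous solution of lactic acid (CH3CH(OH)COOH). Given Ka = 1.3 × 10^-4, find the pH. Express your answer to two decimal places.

pH = 3.77

CH3CH(OH)COOH ⇌ CH3CH(OH)COO- + H+
Ka = [H+]²/(0.00039 − [H+]) = 1.3 × 10^-4
[H+] is not negligible relative to C₀; solve [H+]² + 0.00013·[H+] − 5.07e-08 = 0.
[H+] = (−Ka + √(Ka² + 4·Ka·C₀))/2 = 1.69 × 10^-4 M
pH = −log[H+] = −log(1.69 × 10^-4) = 3.77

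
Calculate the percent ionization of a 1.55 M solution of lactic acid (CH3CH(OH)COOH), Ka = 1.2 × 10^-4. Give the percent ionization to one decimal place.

CH3CH(OH)COOH ⇌ CH3CH(OH)COO- + H+; let x = [H+] at equilibrium.
x ≈ √(Ka·C₀) = √(1.2 × 10^-4 × 1.55) = 1.36 × 10^-2 M
Fraction ionized = 1.36 × 10^-2 / 1.55 = 0.0088 → 0.9%

0.9%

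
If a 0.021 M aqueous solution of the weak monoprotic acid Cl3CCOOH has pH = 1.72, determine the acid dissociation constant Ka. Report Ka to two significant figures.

Ka = 1.9 × 10^-1

[H+] = 10^(-1.72) = 1.91 × 10^-2 M
At equilibrium [HA] = 0.021 − 1.91 × 10^-2 = 1.90 × 10^-3 M
Ka = [H+][A-]/[HA] = (1.91 × 10^-2)² / 1.90 × 10^-3 = 1.9 × 10^-1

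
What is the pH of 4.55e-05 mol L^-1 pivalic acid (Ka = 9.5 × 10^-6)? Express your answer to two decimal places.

(CH3)3CCOOH ⇌ (CH3)3CCOO- + H+
Let x = [H+] at equilibrium. Ka = x²/(4.55e-05 − x).
x is not negligible relative to C₀; solve x² + 9.5e-06·x − 4.32e-10 = 0.
x = [−9.5e-06 + √(9.5e-06² + 1.73e-09)]/2 = 1.66 × 10^-5 M
pH = −log[H+] = −log(1.66 × 10^-5) = 4.78

pH = 4.78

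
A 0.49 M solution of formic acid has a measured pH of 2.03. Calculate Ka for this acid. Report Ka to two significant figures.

[H+] = 10^(-2.03) = 9.33 × 10^-3 M
At equilibrium [HA] = 0.49 − 9.33 × 10^-3 = 4.81 × 10^-1 M
Ka = [H+][A-]/[HA] = (9.33 × 10^-3)² / 4.81 × 10^-1 = 1.8 × 10^-4

Ka = 1.8 × 10^-4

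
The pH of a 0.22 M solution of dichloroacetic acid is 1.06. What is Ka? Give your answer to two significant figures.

[H+] = 10^(-1.06) = 8.71 × 10^-2 M
At equilibrium [HA] = 0.22 − 8.71 × 10^-2 = 1.33 × 10^-1 M
Ka = [H+][A-]/[HA] = (8.71 × 10^-2)² / 1.33 × 10^-1 = 5.7 × 10^-2

Ka = 5.7 × 10^-2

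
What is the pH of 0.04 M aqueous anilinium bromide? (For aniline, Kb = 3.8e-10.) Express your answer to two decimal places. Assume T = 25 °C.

pH = 2.99

C6H5NH3+ is the conjugate acid of the weak base C6H5NH2.
Ka = Kw/Kb = 1.0×10^-14 / 3.8 × 10^-10 = 2.63 × 10^-5
Ka = x²/(0.04 − x) = 2.63 × 10^-5
Neglecting x in the denominator: x = √(2.63 × 10^-5 × 0.04) = 1.03 × 10^-3 M
pH = −log(1.03 × 10^-3) = 2.99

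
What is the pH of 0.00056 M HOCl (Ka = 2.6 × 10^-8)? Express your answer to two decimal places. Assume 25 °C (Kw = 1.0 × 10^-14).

HOCl ⇌ OCl- + H+
From the ICE table, Ka = x²/(0.00056 − x) = 2.6 × 10^-8.
Since Ka ≪ C₀, x ≈ √(Ka·C₀) = 3.82 × 10^-6 M.
pH = −log(3.82 × 10^-6) = 5.42

pH = 5.42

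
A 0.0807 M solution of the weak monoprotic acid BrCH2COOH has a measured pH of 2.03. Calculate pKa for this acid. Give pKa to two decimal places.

[H+] = 10^(-2.03) = 9.33 × 10^-3 M
At equilibrium [HA] = 0.0807 − 9.33 × 10^-3 = 7.14 × 10^-2 M
Ka = [H+][A-]/[HA] = (9.33 × 10^-3)² / 7.14 × 10^-2 = 1.22 × 10^-3
pKa = -log(1.22 × 10^-3) = 2.91

pKa = 2.91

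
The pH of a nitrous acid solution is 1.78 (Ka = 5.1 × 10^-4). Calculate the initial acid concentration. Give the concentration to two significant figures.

C₀ = 5.6 × 10^-1 M

[H+] = 10^(-1.78) = 1.66 × 10^-2 M = x
Ka = x²/(C₀ − x) ⇒ C₀ = x + x²/Ka
C₀ = 1.66 × 10^-2 + (1.66 × 10^-2)²/(5.1 × 10^-4) = 5.57 × 10^-1 M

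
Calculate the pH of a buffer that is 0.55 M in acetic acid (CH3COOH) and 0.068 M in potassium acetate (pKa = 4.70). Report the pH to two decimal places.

pH = 3.79

pH = pKa + log([A⁻]/[HA]) = 4.70 + log(0.068/0.55)
pH = 4.70 + (-0.908) = 3.79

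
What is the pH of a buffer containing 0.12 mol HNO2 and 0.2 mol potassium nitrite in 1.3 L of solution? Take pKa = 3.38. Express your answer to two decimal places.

pH = 3.60

pH = pKa + log([A⁻]/[HA]) = 3.38 + log(0.2/0.12)
pH = 3.38 + (+0.222) = 3.60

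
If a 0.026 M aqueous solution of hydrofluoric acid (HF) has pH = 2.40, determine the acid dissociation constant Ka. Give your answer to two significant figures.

Ka = 7.2 × 10^-4

[H+] = 10^(-2.40) = 3.98 × 10^-3 M
At equilibrium [HA] = 0.026 − 3.98 × 10^-3 = 2.20 × 10^-2 M
Ka = [H+][A-]/[HA] = (3.98 × 10^-3)² / 2.20 × 10^-2 = 7.2 × 10^-4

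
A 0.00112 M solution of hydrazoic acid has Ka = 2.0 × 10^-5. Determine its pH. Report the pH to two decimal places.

HN3 ⇌ N3- + H+
Ka = x²/(0.00112 − x) = 2.0 × 10^-5
Here C₀/Ka ≈ 56, so the small-x approximation fails. Use the quadratic:
x = (−Ka + √(Ka² + 4·Ka·C₀))/2 = 1.40 × 10^-4 M
pH = −log(1.40 × 10^-4) = 3.85

pH = 3.85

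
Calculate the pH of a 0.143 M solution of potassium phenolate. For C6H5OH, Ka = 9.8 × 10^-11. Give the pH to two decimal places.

C6H5O- is the conjugate base of the weak acid C6H5OH.
Kb = Kw/Ka = 1.0×10^-14 / 9.8 × 10^-11 = 1.02 × 10^-4
Kb = [OH-]²/(0.143 − [OH-]) = 1.02 × 10^-4
Since Kb ≪ C₀, [OH-] ≈ √(Kb·C₀) = 3.82 × 10^-3 M.
pOH = −log(3.82 × 10^-3) = 2.42; pH = 14.00 − 2.42 = 11.58

pH = 11.58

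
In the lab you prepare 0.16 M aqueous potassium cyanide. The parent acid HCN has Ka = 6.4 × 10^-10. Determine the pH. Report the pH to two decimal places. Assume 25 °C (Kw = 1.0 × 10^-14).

CN- is the conjugate base of the weak acid HCN.
Kb = Kw/Ka = 1.0×10^-14 / 6.4 × 10^-10 = 1.56 × 10^-5
From the ICE table, Kb = [OH-]²/(0.16 − [OH-]) = 1.56 × 10^-5.
Assume [OH-] ≪ 0.16: [OH-] ≈ √(1.56 × 10^-5 × 0.16) = 1.58 × 10^-3 M
([OH-]/C₀ = 0.99% < 5%, so the approximation holds.)
pOH = −log(1.58 × 10^-3) = 2.80; pH = 14.00 − 2.80 = 11.20

pH = 11.20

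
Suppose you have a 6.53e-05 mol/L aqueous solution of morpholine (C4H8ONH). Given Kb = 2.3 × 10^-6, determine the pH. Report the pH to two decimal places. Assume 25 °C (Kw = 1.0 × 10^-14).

pH = 9.05

C4H8ONH + H2O ⇌ C4H8ONH2+ + OH-
Kb = x²/(6.53e-05 − x) = 2.3 × 10^-6
Here C₀/Kb ≈ 28.4, so the small-x approximation fails. Use the quadratic:
x = (−Kb + √(Kb² + 4·Kb·C₀))/2 = 1.12 × 10^-5 M
pOH = −log(1.12 × 10^-5) = 4.95; pH = 14.00 − 4.95 = 9.05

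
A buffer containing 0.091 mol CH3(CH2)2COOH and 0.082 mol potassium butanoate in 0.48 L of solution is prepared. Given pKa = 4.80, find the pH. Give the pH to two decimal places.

Henderson–Hasselbalch: pH = pKa + log([CH3(CH2)2COO-]/[CH3(CH2)2COOH]) = 4.80 + log(0.082/0.091)
pH = 4.80 + (-0.045) = 4.75

pH = 4.75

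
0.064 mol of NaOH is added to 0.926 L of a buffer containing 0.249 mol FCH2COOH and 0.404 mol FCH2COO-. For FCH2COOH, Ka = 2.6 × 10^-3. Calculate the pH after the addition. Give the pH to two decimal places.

pH = 2.99

After neutralization: n(FCH2COOH) = 0.185 mol, n(FCH2COO-) = 0.468 mol.
pKa = −log(2.6 × 10^-3) = 2.585
Henderson–Hasselbalch with mole ratio 0.468/0.185: pH = 2.585 + (+0.403)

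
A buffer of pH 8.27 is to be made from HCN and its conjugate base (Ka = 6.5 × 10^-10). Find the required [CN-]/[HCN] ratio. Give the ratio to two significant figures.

ratio = 0.12

pKa = -log(6.5 × 10^-10) = 9.187
pH = pKa + log(r) ⇒ log(r) = 8.27 − 9.187 = -0.917
r = [CN-]/[HCN] = 10^(-0.917) = 0.121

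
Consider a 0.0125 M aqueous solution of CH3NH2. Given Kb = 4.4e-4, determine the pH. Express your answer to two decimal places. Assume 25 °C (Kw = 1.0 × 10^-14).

pH = 11.33

CH3NH2 + H2O ⇌ CH3NH3+ + OH-
From the ICE table, Kb = [OH-]²/(0.0125 − [OH-]) = 4.4 × 10^-4.
The 5% rule fails; solving [OH-]² + Kb·[OH-] − Kb·C₀ = 0 exactly:
[OH-] = (−Kb + √(Kb² + 4·Kb·C₀))/2 = 2.14 × 10^-3 M
pOH = 2.67, so pH = 14.00 − pOH = 11.33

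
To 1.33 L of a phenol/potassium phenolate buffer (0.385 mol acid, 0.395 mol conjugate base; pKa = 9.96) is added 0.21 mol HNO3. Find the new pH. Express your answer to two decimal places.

Added H+ converts C6H5O- to C6H5OH: C6H5OH → 0.595 mol, C6H5O- → 0.185 mol.
pH = pKa + log([A⁻]/[HA]) = 9.96 + log(0.185/0.595) = 9.96 -0.507

pH = 9.45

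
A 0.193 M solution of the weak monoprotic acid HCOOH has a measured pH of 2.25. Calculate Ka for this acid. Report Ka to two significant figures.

Ka = 1.7 × 10^-4

[H+] = 10^(-2.25) = 5.62 × 10^-3 M
At equilibrium [HA] = 0.193 − 5.62 × 10^-3 = 1.87 × 10^-1 M
Ka = [H+][A-]/[HA] = (5.62 × 10^-3)² / 1.87 × 10^-1 = 1.7 × 10^-4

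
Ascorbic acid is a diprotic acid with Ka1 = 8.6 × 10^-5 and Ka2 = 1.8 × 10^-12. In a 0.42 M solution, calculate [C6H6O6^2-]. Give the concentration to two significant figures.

1.8 × 10^-12 M

First ionization gives [H+] ≈ [HC6H6O6-] = 6.01 × 10^-3 M.
Second step: Ka2 = [H+][C6H6O6^2-]/[HC6H6O6-] ≈ [C6H6O6^2-] (since [H+] ≈ [HC6H6O6-]).
So [C6H6O6^2-] ≈ Ka2.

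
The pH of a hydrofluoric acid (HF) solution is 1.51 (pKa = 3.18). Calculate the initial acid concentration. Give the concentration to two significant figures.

C₀ = 1.5 M

[H+] = 10^(-1.51) = 3.09 × 10^-2 M = x
Ka = 10^(−3.18) = 6.61 × 10^-4
Ka = x²/(C₀ − x) ⇒ C₀ = x + x²/Ka
C₀ = 3.09 × 10^-2 + (3.09 × 10^-2)²/(6.61 × 10^-4) = 1.48 M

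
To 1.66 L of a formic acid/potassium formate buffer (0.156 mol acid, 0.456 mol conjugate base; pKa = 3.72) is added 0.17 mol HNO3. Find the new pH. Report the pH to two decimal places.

After neutralization: n(HCOOH) = 0.326 mol, n(HCOO-) = 0.286 mol.
Henderson–Hasselbalch with mole ratio 0.286/0.326: pH = 3.72 + (-0.057)

pH = 3.66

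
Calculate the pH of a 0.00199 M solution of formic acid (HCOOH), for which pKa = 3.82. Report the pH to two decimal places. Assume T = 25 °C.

HCOOH ⇌ HCOO- + H+
Ka = 10^(−3.82) = 1.51 × 10^-4
Ka = [H+]²/(0.00199 − [H+]) = 1.51 × 10^-4
The 5% rule fails; solving [H+]² + Ka·[H+] − Ka·C₀ = 0 exactly:
[H+] = [−0.000151 + √(0.000151² + 1.2e-06)]/2 = 4.78 × 10^-4 M
pH = −log(4.78 × 10^-4) = 3.32

pH = 3.32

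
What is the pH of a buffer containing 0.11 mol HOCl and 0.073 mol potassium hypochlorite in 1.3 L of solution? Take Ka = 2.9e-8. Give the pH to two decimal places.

pKa = −log(2.9 × 10^-8) = 7.538
Henderson–Hasselbalch: pH = pKa + log([OCl-]/[HOCl]) = 7.538 + log(0.073/0.11)
pH = 7.538 + (-0.178) = 7.36

pH = 7.36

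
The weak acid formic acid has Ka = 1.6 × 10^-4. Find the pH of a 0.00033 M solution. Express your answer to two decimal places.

HCOOH ⇌ HCOO- + H+
From the ICE table, Ka = [H+]²/(0.00033 − [H+]) = 1.6 × 10^-4.
[H+] is not negligible relative to C₀; solve [H+]² + 0.00016·[H+] − 5.28e-08 = 0.
[H+] = [−0.00016 + √(0.00016² + 2.11e-07)]/2 = 1.63 × 10^-4 M
pH = −log(1.63 × 10^-4) = 3.79

pH = 3.79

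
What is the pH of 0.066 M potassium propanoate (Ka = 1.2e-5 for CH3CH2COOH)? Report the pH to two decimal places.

CH3CH2COO- is the conjugate base of the weak acid CH3CH2COOH.
Kb = Kw/Ka = 1.0×10^-14 / 1.2 × 10^-5 = 8.33 × 10^-10
Kb = [OH-]²/(0.066 − [OH-]) = 8.33 × 10^-10
Since Kb ≪ C₀, [OH-] ≈ √(Kb·C₀) = 7.41 × 10^-6 M.
pOH = −log(7.41 × 10^-6) = 5.13; pH = 14.00 − 5.13 = 8.87

pH = 8.87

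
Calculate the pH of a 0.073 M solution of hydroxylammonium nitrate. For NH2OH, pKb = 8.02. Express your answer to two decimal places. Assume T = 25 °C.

pH = 3.56

NH3OH+ is the conjugate acid of the weak base NH2OH.
Kb = 10^(−8.02) = 9.55 × 10^-9
Ka = Kw/Kb = 1.0×10^-14 / 9.55 × 10^-9 = 1.05 × 10^-6
Ka = x²/(0.073 − x) = 1.05 × 10^-6
Since Ka ≪ C₀, x ≈ √(Ka·C₀) = 2.77 × 10^-4 M.
(x/C₀ = 0.38% < 5%, so the approximation holds.)
pH = −log[H+] = −log(2.77 × 10^-4) = 3.56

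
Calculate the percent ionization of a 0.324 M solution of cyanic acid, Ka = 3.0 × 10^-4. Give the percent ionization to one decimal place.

3.0%

HOCN ⇌ OCN- + H+; let x = [H+] at equilibrium.
x ≈ √(Ka·C₀) = √(3.0 × 10^-4 × 0.324) = 9.86 × 10^-3 M
Fraction ionized = 9.86 × 10^-3 / 0.324 = 0.0304 → 3.0%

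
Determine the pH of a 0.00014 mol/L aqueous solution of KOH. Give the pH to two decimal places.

pH = 10.15

KOH is a strong base; [OH-] = 0.00014 M.
pOH = -log(0.00014) = 3.85
pH = 14.00 - 3.85 = 10.15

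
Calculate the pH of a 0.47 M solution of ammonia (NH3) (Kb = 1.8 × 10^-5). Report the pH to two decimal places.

pH = 11.46

NH3 + H2O ⇌ NH4+ + OH-
From the ICE table, Kb = [OH-]²/(0.47 − [OH-]) = 1.8 × 10^-5.
Since Kb ≪ C₀, [OH-] ≈ √(Kb·C₀) = 2.91 × 10^-3 M.
([OH-]/C₀ = 0.62% < 5%, so the approximation holds.)
pOH = 2.54, so pH = 14.00 − pOH = 11.46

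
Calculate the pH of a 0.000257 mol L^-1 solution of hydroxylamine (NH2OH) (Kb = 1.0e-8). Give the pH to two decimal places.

pH = 8.20

NH2OH + H2O ⇌ NH3OH+ + OH-
Let x = [OH-] at equilibrium. Kb = x²/(0.000257 − x).
Assume x ≪ 0.000257: x ≈ √(1.0 × 10^-8 × 0.000257) = 1.60 × 10^-6 M
(x/C₀ = 0.62% < 5%, so the approximation holds.)
pOH = 5.80, so pH = 14.00 − pOH = 8.20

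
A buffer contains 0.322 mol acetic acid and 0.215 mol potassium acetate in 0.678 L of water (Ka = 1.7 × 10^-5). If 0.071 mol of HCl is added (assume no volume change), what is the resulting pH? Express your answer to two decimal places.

pH = 4.33

Added H+ converts CH3COO- to CH3COOH: CH3COOH → 0.393 mol, CH3COO- → 0.144 mol.
pKa = −log(1.7 × 10^-5) = 4.770
pH = pKa + log(n_CH3COO-/n_CH3COOH) = 4.770 + log(0.144/0.393) = 4.770 + (-0.436)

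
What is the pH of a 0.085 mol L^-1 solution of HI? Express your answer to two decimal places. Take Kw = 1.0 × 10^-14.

HI is a strong acid and dissociates completely, so [H+] = 0.085 M.
pH = -log(0.085) = 1.07

pH = 1.07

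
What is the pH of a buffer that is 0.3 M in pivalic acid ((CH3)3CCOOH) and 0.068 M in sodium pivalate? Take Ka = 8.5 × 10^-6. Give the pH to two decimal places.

pKa = −log(8.5 × 10^-6) = 5.071
Using pH = pKa + log([base]/[acid]) with [base]/[acid] = 0.068/0.3:
pH = 5.071 + (-0.645) = 4.43

pH = 4.43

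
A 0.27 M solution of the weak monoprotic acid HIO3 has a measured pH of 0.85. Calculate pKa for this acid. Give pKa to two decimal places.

pKa = 0.81

[H+] = 10^(-0.85) = 1.41 × 10^-1 M
At equilibrium [HA] = 0.27 − 1.41 × 10^-1 = 1.29 × 10^-1 M
Ka = [H+][A-]/[HA] = (1.41 × 10^-1)² / 1.29 × 10^-1 = 1.54 × 10^-1
pKa = -log(1.54 × 10^-1) = 0.81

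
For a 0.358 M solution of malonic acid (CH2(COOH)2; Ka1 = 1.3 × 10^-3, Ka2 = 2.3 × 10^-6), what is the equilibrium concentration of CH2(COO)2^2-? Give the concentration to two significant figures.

First ionization gives [H+] ≈ [CH2(COOH)COO-] = 2.09 × 10^-2 M.
Second step: Ka2 = [H+][CH2(COO)2^2-]/[CH2(COOH)COO-] ≈ [CH2(COO)2^2-] (since [H+] ≈ [CH2(COOH)COO-]).
So [CH2(COO)2^2-] ≈ Ka2.

2.3 × 10^-6 M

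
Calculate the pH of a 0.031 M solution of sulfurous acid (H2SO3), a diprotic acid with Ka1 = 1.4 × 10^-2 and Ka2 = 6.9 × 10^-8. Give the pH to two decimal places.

pH = 1.82

Since Ka1 ≫ Ka2, the first ionization dominates [H+].
Ka1 = x²/(0.031 − x) = 1.4 × 10^-2
Solving the quadratic: x = (−Ka1 + √(Ka1² + 4·Ka1·C₀))/2 = 1.50 × 10^-2 M
pH = −log(1.50 × 10^-2) = 1.82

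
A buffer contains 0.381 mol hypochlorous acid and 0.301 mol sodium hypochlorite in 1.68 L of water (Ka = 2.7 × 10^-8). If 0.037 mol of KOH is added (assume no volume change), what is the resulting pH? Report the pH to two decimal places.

After neutralization: n(HOCl) = 0.344 mol, n(OCl-) = 0.338 mol.
pKa = −log(2.7 × 10^-8) = 7.569
Henderson–Hasselbalch with mole ratio 0.338/0.344: pH = 7.569 + (-0.008)

pH = 7.56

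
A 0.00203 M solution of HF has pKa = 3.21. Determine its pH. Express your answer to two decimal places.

HF ⇌ F- + H+
Ka = 10^(−3.21) = 6.17 × 10^-4
Let x = [H+] at equilibrium. Ka = x²/(0.00203 − x).
Here C₀/Ka ≈ 3.29, so the small-x approximation fails. Use the quadratic:
x = [−0.000617 + √(0.000617² + 5.01e-06)]/2 = 8.52 × 10^-4 M
pH = −log[H+] = −log(8.52 × 10^-4) = 3.07

pH = 3.07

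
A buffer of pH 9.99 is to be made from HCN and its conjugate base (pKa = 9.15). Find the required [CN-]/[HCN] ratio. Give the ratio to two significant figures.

ratio = 6.9

pH = pKa + log(r) ⇒ log(r) = 9.99 − 9.15 = +0.84
r = [CN-]/[HCN] = 10^(+0.84) = 6.92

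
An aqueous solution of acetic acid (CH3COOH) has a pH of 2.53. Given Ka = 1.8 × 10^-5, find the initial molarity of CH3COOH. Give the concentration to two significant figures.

[H+] = 10^(-2.53) = 2.95 × 10^-3 M = x
Ka = x²/(C₀ − x) ⇒ C₀ = x + x²/Ka
C₀ = 2.95 × 10^-3 + (2.95 × 10^-3)²/(1.8 × 10^-5) = 4.86 × 10^-1 M

C₀ = 4.9 × 10^-1 M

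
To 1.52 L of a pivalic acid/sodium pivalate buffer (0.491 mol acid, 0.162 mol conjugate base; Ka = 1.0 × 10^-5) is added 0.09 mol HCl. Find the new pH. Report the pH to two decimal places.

After neutralization: n((CH3)3CCOOH) = 0.581 mol, n((CH3)3CCOO-) = 0.072 mol.
pKa = −log(1.0 × 10^-5) = 5.000
Henderson–Hasselbalch with mole ratio 0.072/0.581: pH = 5.000 + (-0.907)

pH = 4.09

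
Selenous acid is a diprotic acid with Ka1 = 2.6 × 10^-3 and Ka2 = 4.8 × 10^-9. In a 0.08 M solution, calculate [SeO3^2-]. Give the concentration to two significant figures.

4.8 × 10^-9 M

First ionization gives [H+] ≈ [HSeO3-] = 1.32 × 10^-2 M.
Second step: Ka2 = [H+][SeO3^2-]/[HSeO3-] ≈ [SeO3^2-] (since [H+] ≈ [HSeO3-]).
So [SeO3^2-] ≈ Ka2.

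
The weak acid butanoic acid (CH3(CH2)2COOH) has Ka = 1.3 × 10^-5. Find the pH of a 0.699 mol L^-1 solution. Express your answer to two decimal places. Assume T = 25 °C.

CH3(CH2)2COOH ⇌ CH3(CH2)2COO- + H+
From the ICE table, Ka = x²/(0.699 − x) = 1.3 × 10^-5.
Neglecting x in the denominator: x = √(1.3 × 10^-5 × 0.699) = 3.01 × 10^-3 M
pH = −log(3.01 × 10^-3) = 2.52

pH = 2.52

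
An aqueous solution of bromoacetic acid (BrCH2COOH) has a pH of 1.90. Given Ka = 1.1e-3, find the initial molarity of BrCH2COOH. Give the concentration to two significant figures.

[H+] = 10^(-1.90) = 1.26 × 10^-2 M = x
Ka = x²/(C₀ − x) ⇒ C₀ = x + x²/Ka
C₀ = 1.26 × 10^-2 + (1.26 × 10^-2)²/(1.1 × 10^-3) = 1.57 × 10^-1 M

C₀ = 1.6 × 10^-1 M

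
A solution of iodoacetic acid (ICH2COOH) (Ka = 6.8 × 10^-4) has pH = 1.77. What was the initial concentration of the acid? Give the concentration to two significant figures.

C₀ = 4.4 × 10^-1 M

[H+] = 10^(-1.77) = 1.70 × 10^-2 M = x
Ka = x²/(C₀ − x) ⇒ C₀ = x + x²/Ka
C₀ = 1.70 × 10^-2 + (1.70 × 10^-2)²/(6.8 × 10^-4) = 4.42 × 10^-1 M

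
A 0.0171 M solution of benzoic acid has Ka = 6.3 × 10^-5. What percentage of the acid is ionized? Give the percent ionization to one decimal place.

C6H5COOH ⇌ C6H5COO- + H+; let x = [H+] at equilibrium.
Ka = x²/(C₀ − x); solving the quadratic gives x = 1.01 × 10^-3 M.
Fraction ionized = 1.01 × 10^-3 / 0.0171 = 0.0591 → 5.9%

5.9%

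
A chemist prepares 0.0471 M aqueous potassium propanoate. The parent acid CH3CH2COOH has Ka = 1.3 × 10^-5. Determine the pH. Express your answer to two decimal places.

CH3CH2COO- is the conjugate base of the weak acid CH3CH2COOH.
Kb = Kw/Ka = 1.0×10^-14 / 1.3 × 10^-5 = 7.69 × 10^-10
Kb = x²/(0.0471 − x) = 7.69 × 10^-10
Neglecting x in the denominator: x = √(7.69 × 10^-10 × 0.0471) = 6.02 × 10^-6 M
(x/C₀ = 0.013% < 5%, so the approximation holds.)
pOH = 5.22, so pH = 14.00 − pOH = 8.78

pH = 8.78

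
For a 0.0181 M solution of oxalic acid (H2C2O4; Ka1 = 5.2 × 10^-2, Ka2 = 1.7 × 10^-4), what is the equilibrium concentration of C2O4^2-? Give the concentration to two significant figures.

1.7 × 10^-4 M

First ionization gives [H+] ≈ [HC2O4-] = 1.42 × 10^-2 M.
Second step: Ka2 = [H+][C2O4^2-]/[HC2O4-] ≈ [C2O4^2-] (since [H+] ≈ [HC2O4-]).
So [C2O4^2-] ≈ Ka2.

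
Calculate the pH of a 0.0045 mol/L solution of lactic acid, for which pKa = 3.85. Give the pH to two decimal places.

pH = 3.14

CH3CH(OH)COOH ⇌ CH3CH(OH)COO- + H+
Ka = 10^(−3.85) = 1.41 × 10^-4
Ka = x²/(0.0045 − x) = 1.41 × 10^-4
The 5% rule fails; solving x² + Ka·x − Ka·C₀ = 0 exactly:
x = (−Ka + √(Ka² + 4·Ka·C₀))/2 = 7.29 × 10^-4 M
pH = −log[H+] = −log(7.29 × 10^-4) = 3.14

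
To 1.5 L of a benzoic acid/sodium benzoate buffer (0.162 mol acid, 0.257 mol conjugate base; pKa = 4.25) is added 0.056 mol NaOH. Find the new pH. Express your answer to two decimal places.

pH = 4.72

After neutralization: n(C6H5COOH) = 0.106 mol, n(C6H5COO-) = 0.313 mol.
pH = pKa + log([A⁻]/[HA]) = 4.25 + log(0.313/0.106) = 4.25 +0.470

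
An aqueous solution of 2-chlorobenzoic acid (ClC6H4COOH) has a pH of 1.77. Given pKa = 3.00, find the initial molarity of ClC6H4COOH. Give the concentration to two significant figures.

C₀ = 3.1 × 10^-1 M

[H+] = 10^(-1.77) = 1.70 × 10^-2 M = x
Ka = 10^(−3.00) = 1.00 × 10^-3
Ka = x²/(C₀ − x) ⇒ C₀ = x + x²/Ka
C₀ = 1.70 × 10^-2 + (1.70 × 10^-2)²/(1.00 × 10^-3) = 3.06 × 10^-1 M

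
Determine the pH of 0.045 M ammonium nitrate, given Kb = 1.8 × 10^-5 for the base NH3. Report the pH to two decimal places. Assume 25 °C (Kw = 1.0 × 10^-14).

pH = 5.30

NH4+ is the conjugate acid of the weak base NH3.
Ka = Kw/Kb = 1.0×10^-14 / 1.8 × 10^-5 = 5.56 × 10^-10
From the ICE table, Ka = x²/(0.045 − x) = 5.56 × 10^-10.
Assume x ≪ 0.045: x ≈ √(5.56 × 10^-10 × 0.045) = 5.00 × 10^-6 M
Check: 0.011% ionized — well under 5%, approximation valid.
pH = −log[H+] = −log(5.00 × 10^-6) = 5.30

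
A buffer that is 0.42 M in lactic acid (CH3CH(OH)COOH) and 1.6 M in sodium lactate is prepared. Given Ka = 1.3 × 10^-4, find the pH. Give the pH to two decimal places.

pH = 4.47

pKa = −log(1.3 × 10^-4) = 3.886
Using pH = pKa + log([base]/[acid]) with [base]/[acid] = 1.6/0.42:
pH = 3.886 + (+0.581) = 4.47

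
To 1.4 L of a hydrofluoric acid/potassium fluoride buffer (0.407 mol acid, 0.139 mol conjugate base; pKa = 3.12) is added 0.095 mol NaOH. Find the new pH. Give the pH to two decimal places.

pH = 3.00

After neutralization: n(HF) = 0.312 mol, n(F-) = 0.234 mol.
pH = pKa + log(n_F-/n_HF) = 3.12 + log(0.234/0.312) = 3.12 + (-0.125)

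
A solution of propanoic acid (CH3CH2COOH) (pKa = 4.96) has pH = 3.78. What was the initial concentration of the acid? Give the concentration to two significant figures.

C₀ = 2.7 × 10^-3 M

[H+] = 10^(-3.78) = 1.66 × 10^-4 M = x
Ka = 10^(−4.96) = 1.10 × 10^-5
Ka = x²/(C₀ − x) ⇒ C₀ = x + x²/Ka
C₀ = 1.66 × 10^-4 + (1.66 × 10^-4)²/(1.10 × 10^-5) = 2.67 × 10^-3 M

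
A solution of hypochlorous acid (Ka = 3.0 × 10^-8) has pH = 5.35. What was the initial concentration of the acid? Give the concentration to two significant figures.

C₀ = 6.7 × 10^-4 M

[H+] = 10^(-5.35) = 4.47 × 10^-6 M = x
Ka = x²/(C₀ − x) ⇒ C₀ = x + x²/Ka
C₀ = 4.47 × 10^-6 + (4.47 × 10^-6)²/(3.0 × 10^-8) = 6.71 × 10^-4 M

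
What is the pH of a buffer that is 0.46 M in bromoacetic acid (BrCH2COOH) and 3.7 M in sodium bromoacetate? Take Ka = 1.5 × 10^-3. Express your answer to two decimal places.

pKa = −log(1.5 × 10^-3) = 2.824
Henderson–Hasselbalch: pH = pKa + log([BrCH2COO-]/[BrCH2COOH]) = 2.824 + log(3.7/0.46)
pH = 2.824 + (+0.905) = 3.73

pH = 3.73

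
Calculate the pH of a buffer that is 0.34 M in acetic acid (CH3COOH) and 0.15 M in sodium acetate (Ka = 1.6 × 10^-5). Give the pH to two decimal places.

pKa = −log(1.6 × 10^-5) = 4.796
Henderson–Hasselbalch: pH = pKa + log([CH3COO-]/[CH3COOH]) = 4.796 + log(0.15/0.34)
pH = 4.796 + (-0.355) = 4.44

pH = 4.44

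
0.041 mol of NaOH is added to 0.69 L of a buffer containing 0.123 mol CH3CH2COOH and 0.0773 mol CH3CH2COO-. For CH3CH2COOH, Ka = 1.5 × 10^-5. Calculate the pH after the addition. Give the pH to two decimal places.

After neutralization: n(CH3CH2COOH) = 0.082 mol, n(CH3CH2COO-) = 0.118 mol.
pKa = −log(1.5 × 10^-5) = 4.824
pH = pKa + log(n_CH3CH2COO-/n_CH3CH2COOH) = 4.824 + log(0.118/0.082) = 4.824 + (+0.158)

pH = 4.98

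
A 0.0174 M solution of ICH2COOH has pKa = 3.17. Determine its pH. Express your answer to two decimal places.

pH = 2.51

ICH2COOH ⇌ ICH2COO- + H+
Ka = 10^(−3.17) = 6.76 × 10^-4
Let x = [H+] at equilibrium. Ka = x²/(0.0174 − x).
The 5% rule fails; solving x² + Ka·x − Ka·C₀ = 0 exactly:
x = [−0.000676 + √(0.000676² + 4.7e-05)]/2 = 3.11 × 10^-3 M
pH = −log[H+] = −log(3.11 × 10^-3) = 2.51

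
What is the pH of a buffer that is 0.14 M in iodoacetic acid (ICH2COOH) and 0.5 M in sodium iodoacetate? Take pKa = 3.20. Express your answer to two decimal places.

pH = 3.75

Using pH = pKa + log([base]/[acid]) with [base]/[acid] = 0.5/0.14:
pH = 3.20 + (+0.553) = 3.75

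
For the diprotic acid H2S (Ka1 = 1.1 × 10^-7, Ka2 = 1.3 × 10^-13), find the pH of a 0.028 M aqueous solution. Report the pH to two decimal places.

Since Ka1 ≫ Ka2, the first ionization dominates [H+].
Ka1 = x²/(0.028 − x) = 1.1 × 10^-7
x ≈ √(1.1 × 10^-7 × 0.028) = 5.55 × 10^-5 M
pH = −log(5.55 × 10^-5) = 4.26

pH = 4.26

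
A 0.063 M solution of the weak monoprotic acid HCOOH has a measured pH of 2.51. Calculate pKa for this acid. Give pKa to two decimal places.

[H+] = 10^(-2.51) = 3.09 × 10^-3 M
At equilibrium [HA] = 0.063 − 3.09 × 10^-3 = 5.99 × 10^-2 M
Ka = [H+][A-]/[HA] = (3.09 × 10^-3)² / 5.99 × 10^-2 = 1.59 × 10^-4
pKa = -log(1.59 × 10^-4) = 3.80

pKa = 3.80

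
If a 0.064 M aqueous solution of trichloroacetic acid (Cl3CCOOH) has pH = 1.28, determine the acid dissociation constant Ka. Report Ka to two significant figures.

[H+] = 10^(-1.28) = 5.25 × 10^-2 M
At equilibrium [HA] = 0.064 − 5.25 × 10^-2 = 1.15 × 10^-2 M
Ka = [H+][A-]/[HA] = (5.25 × 10^-2)² / 1.15 × 10^-2 = 2.4 × 10^-1

Ka = 2.4 × 10^-1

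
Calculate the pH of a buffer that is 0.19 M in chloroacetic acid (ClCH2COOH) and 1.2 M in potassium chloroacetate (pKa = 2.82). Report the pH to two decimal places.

pH = 3.62

Using pH = pKa + log([base]/[acid]) with [base]/[acid] = 1.2/0.19:
pH = 2.82 + (+0.800) = 3.62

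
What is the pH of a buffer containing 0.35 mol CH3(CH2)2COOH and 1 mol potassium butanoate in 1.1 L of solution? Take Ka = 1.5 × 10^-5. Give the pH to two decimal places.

pKa = −log(1.5 × 10^-5) = 4.824
Using pH = pKa + log([base]/[acid]) with [base]/[acid] = 1/0.35:
pH = 4.824 + (+0.456) = 5.28

pH = 5.28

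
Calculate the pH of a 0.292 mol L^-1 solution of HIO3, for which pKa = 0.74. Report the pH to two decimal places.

HIO3 ⇌ IO3- + H+
Ka = 10^(−0.74) = 1.82 × 10^-1
Ka = [H+]²/(0.292 − [H+]) = 1.82 × 10^-1
The 5% rule fails; solving [H+]² + Ka·[H+] − Ka·C₀ = 0 exactly:
[H+] = (−Ka + √(Ka² + 4·Ka·C₀))/2 = 1.57 × 10^-1 M
pH = −log(1.57 × 10^-1) = 0.80

pH = 0.80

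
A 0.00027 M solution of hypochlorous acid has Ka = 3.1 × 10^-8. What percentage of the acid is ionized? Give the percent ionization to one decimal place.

HOCl ⇌ OCl- + H+; let x = [H+] at equilibrium.
x ≈ √(Ka·C₀) = √(3.1 × 10^-8 × 0.00027) = 2.89 × 10^-6 M
% ionization = x/C₀ × 100% = 2.89 × 10^-6/0.00027 × 100% = 1.1%

1.1%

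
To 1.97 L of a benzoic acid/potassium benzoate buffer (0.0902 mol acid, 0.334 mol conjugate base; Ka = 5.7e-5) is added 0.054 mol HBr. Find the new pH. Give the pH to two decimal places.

After neutralization: n(C6H5COOH) = 0.144 mol, n(C6H5COO-) = 0.28 mol.
pKa = −log(5.7 × 10^-5) = 4.244
pH = pKa + log(n_C6H5COO-/n_C6H5COOH) = 4.244 + log(0.28/0.144) = 4.244 + (+0.289)

pH = 4.53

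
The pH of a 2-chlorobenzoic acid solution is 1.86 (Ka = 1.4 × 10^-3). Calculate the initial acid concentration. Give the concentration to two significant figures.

C₀ = 1.5 × 10^-1 M

[H+] = 10^(-1.86) = 1.38 × 10^-2 M = x
Ka = x²/(C₀ − x) ⇒ C₀ = x + x²/Ka
C₀ = 1.38 × 10^-2 + (1.38 × 10^-2)²/(1.4 × 10^-3) = 1.50 × 10^-1 M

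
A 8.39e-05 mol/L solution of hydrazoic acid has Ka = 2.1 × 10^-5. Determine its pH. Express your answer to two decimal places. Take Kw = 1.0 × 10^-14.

pH = 4.48

HN3 ⇌ N3- + H+
Let x = [H+] at equilibrium. Ka = x²/(8.39e-05 − x).
The 5% rule fails; solving x² + Ka·x − Ka·C₀ = 0 exactly:
x = (−Ka + √(Ka² + 4·Ka·C₀))/2 = 3.28 × 10^-5 M
pH = −log(3.28 × 10^-5) = 4.48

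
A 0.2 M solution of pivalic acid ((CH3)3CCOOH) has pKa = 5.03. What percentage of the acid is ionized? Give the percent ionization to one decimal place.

(CH3)3CCOOH ⇌ (CH3)3CCOO- + H+; let x = [H+] at equilibrium.
Ka = 10^(−5.03) = 9.33 × 10^-6
x ≈ √(Ka·C₀) = √(9.33 × 10^-6 × 0.2) = 1.37 × 10^-3 M
Fraction ionized = 1.37 × 10^-3 / 0.2 = 0.0068 → 0.7%

0.7%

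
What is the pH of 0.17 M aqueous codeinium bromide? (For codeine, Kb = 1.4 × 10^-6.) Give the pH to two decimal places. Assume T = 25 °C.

pH = 4.46

C18H22NO3+ is the conjugate acid of the weak base C18H21NO3.
Ka = Kw/Kb = 1.0×10^-14 / 1.4 × 10^-6 = 7.14 × 10^-9
From the ICE table, Ka = [H+]²/(0.17 − [H+]) = 7.14 × 10^-9.
Assume [H+] ≪ 0.17: [H+] ≈ √(7.14 × 10^-9 × 0.17) = 3.48 × 10^-5 M
Check: 0.02% ionized — well under 5%, approximation valid.
pH = −log[H+] = −log(3.48 × 10^-5) = 4.46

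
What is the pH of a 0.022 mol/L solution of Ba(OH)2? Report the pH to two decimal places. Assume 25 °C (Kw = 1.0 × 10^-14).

Ba(OH)2 is a strong base (each formula unit releases 2 OH-); [OH-] = 0.044 M.
pOH = -log(0.044) = 1.36
pH = 14.00 - 1.36 = 12.64

pH = 12.64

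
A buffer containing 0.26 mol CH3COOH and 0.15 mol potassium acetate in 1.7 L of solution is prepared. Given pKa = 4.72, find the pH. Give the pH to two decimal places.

pH = 4.48

Using pH = pKa + log([base]/[acid]) with [base]/[acid] = 0.15/0.26:
pH = 4.72 + (-0.239) = 4.48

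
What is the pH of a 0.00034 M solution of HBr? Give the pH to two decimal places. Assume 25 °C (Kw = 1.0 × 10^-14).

HBr is a strong acid and dissociates completely, so [H+] = 0.00034 M.
pH = -log(0.00034) = 3.47

pH = 3.47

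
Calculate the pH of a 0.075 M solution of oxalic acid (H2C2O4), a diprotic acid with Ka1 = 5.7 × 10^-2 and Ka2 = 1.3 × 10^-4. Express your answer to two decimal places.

Ka1 ≫ Ka2, so treat the first dissociation as the only significant source of H+.
Ka1 = x²/(0.075 − x) = 5.7 × 10^-2
Solving the quadratic: x = (−Ka1 + √(Ka1² + 4·Ka1·C₀))/2 = 4.28 × 10^-2 M
pH = −log(4.28 × 10^-2) = 1.37

pH = 1.37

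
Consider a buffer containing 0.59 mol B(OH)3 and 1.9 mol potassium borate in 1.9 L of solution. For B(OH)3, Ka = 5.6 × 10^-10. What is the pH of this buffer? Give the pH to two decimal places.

pKa = −log(5.6 × 10^-10) = 9.252
Henderson–Hasselbalch: pH = pKa + log([B(OH)4-]/[B(OH)3]) = 9.252 + log(1.9/0.59)
pH = 9.252 + (+0.508) = 9.76

pH = 9.76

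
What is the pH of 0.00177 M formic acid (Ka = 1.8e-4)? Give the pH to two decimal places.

HCOOH ⇌ HCOO- + H+
From the ICE table, Ka = x²/(0.00177 − x) = 1.8 × 10^-4.
x is not negligible relative to C₀; solve x² + 0.00018·x − 3.19e-07 = 0.
x = (−Ka + √(Ka² + 4·Ka·C₀))/2 = 4.82 × 10^-4 M
pH = −log(4.82 × 10^-4) = 3.32

pH = 3.32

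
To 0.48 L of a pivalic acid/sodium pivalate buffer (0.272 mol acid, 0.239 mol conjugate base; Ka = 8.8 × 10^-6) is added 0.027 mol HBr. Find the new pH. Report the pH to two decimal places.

Added H+ converts (CH3)3CCOO- to (CH3)3CCOOH: (CH3)3CCOOH → 0.299 mol, (CH3)3CCOO- → 0.212 mol.
pKa = −log(8.8 × 10^-6) = 5.056
Henderson–Hasselbalch with mole ratio 0.212/0.299: pH = 5.056 + (-0.149)

pH = 4.91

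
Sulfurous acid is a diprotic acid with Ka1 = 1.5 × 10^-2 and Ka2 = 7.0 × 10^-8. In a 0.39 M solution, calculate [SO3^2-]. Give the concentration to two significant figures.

First ionization gives [H+] ≈ [HSO3-] = 6.94 × 10^-2 M.
Second step: Ka2 = [H+][SO3^2-]/[HSO3-] ≈ [SO3^2-] (since [H+] ≈ [HSO3-]).
So [SO3^2-] ≈ Ka2.

7.0 × 10^-8 M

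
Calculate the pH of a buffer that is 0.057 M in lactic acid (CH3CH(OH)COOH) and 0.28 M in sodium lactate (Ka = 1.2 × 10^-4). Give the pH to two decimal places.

pH = 4.61

pKa = −log(1.2 × 10^-4) = 3.921
pH = pKa + log([A⁻]/[HA]) = 3.921 + log(0.28/0.057)
pH = 3.921 + (+0.691) = 4.61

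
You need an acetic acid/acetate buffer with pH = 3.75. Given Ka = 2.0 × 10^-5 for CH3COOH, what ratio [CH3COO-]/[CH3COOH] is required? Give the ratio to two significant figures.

ratio = 0.11

pKa = -log(2.0 × 10^-5) = 4.699
pH = pKa + log(r) ⇒ log(r) = 3.75 − 4.699 = -0.949
r = [CH3COO-]/[CH3COOH] = 10^(-0.949) = 0.112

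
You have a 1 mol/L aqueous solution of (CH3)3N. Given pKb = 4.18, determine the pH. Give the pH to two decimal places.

pH = 11.91

(CH3)3N + H2O ⇌ (CH3)3NH+ + OH-
Kb = 10^(−4.18) = 6.61 × 10^-5
From the ICE table, Kb = [OH-]²/(1 − [OH-]) = 6.61 × 10^-5.
Since Kb ≪ C₀, [OH-] ≈ √(Kb·C₀) = 8.13 × 10^-3 M.
pOH = 2.09, so pH = 14.00 − pOH = 11.91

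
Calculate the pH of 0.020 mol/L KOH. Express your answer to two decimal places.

KOH is a strong base; [OH-] = 0.02 M.
pOH = -log(0.02) = 1.70
pH = 14.00 - 1.70 = 12.30

pH = 12.30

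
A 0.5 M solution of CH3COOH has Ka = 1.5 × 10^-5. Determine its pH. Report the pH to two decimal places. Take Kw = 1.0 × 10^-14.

CH3COOH ⇌ CH3COO- + H+
From the ICE table, Ka = x²/(0.5 − x) = 1.5 × 10^-5.
Since Ka ≪ C₀, x ≈ √(Ka·C₀) = 2.74 × 10^-3 M.
(x/C₀ = 0.55% < 5%, so the approximation holds.)
pH = −log(2.74 × 10^-3) = 2.56

pH = 2.56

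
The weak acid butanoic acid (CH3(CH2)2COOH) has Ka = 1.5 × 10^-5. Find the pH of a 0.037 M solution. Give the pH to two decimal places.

pH = 3.13

CH3(CH2)2COOH ⇌ CH3(CH2)2COO- + H+
Let x = [H+] at equilibrium. Ka = x²/(0.037 − x).
Assume x ≪ 0.037: x ≈ √(1.5 × 10^-5 × 0.037) = 7.45 × 10^-4 M
pH = −log(7.45 × 10^-4) = 3.13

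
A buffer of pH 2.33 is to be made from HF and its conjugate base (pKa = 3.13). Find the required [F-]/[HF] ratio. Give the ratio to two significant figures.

pH = pKa + log(r) ⇒ log(r) = 2.33 − 3.13 = -0.80
r = [F-]/[HF] = 10^(-0.80) = 0.158

ratio = 0.16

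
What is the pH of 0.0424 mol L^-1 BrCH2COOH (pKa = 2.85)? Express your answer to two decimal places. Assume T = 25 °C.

pH = 2.15

BrCH2COOH ⇌ BrCH2COO- + H+
Ka = 10^(−2.85) = 1.41 × 10^-3
Ka = [H+]²/(0.0424 − [H+]) = 1.41 × 10^-3
[H+] is not negligible relative to C₀; solve [H+]² + 0.00141·[H+] − 5.98e-05 = 0.
[H+] = [−0.00141 + √(0.00141² + 0.000239)]/2 = 7.06 × 10^-3 M
pH = −log(7.06 × 10^-3) = 2.15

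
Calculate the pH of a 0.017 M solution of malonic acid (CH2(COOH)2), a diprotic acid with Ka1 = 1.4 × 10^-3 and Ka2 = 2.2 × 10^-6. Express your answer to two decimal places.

pH = 2.37

Since Ka1 ≫ Ka2, the first ionization dominates [H+].
Ka1 = x²/(0.017 − x) = 1.4 × 10^-3
Solving the quadratic: x = (−Ka1 + √(Ka1² + 4·Ka1·C₀))/2 = 4.23 × 10^-3 M
pH = −log(4.23 × 10^-3) = 2.37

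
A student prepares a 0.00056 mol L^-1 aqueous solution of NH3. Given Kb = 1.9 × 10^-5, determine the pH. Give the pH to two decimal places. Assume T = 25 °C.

NH3 + H2O ⇌ NH4+ + OH-
Kb = [OH-]²/(0.00056 − [OH-]) = 1.9 × 10^-5
Here C₀/Kb ≈ 29.5, so the small-[OH-] approximation fails. Use the quadratic:
[OH-] = (−Kb + √(Kb² + 4·Kb·C₀))/2 = 9.41 × 10^-5 M
pOH = 4.03, so pH = 14.00 − pOH = 9.97

pH = 9.97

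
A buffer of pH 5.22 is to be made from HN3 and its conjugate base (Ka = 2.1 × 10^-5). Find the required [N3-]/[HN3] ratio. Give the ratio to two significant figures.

pKa = -log(2.1 × 10^-5) = 4.678
pH = pKa + log(r) ⇒ log(r) = 5.22 − 4.678 = +0.542
r = [N3-]/[HN3] = 10^(+0.542) = 3.48

ratio = 3.5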